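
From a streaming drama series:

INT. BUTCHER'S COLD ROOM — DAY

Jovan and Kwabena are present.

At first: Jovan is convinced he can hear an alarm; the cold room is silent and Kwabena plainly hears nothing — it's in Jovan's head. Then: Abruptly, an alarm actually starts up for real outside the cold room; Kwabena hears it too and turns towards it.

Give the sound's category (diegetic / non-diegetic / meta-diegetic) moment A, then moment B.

Moment A: only Jovan 'hears' it — imagined, in his mind → meta-diegetic.
Moment B: now there's a real external source and Kwabena hears it too — in the story world → diegetic.

meta-diegetic, diegetic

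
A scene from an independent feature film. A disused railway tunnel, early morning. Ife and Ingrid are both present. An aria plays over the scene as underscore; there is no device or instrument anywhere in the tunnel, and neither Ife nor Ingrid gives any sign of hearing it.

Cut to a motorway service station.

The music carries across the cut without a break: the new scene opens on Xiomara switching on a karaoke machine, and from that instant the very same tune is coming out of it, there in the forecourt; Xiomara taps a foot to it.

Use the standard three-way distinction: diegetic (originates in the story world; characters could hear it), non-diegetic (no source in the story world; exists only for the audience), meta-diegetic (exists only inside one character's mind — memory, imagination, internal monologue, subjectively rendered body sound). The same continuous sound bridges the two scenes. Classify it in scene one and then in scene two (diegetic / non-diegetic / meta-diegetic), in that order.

Scene one: there's no in-world source anywhere and no character hears it — underscore for the audience only → non-diegetic.
Scene two: once Xiomara turns on a karaoke machine, the music has a real source in the story world and Xiomara reacts to it → diegetic.

non-diegetic, diegetic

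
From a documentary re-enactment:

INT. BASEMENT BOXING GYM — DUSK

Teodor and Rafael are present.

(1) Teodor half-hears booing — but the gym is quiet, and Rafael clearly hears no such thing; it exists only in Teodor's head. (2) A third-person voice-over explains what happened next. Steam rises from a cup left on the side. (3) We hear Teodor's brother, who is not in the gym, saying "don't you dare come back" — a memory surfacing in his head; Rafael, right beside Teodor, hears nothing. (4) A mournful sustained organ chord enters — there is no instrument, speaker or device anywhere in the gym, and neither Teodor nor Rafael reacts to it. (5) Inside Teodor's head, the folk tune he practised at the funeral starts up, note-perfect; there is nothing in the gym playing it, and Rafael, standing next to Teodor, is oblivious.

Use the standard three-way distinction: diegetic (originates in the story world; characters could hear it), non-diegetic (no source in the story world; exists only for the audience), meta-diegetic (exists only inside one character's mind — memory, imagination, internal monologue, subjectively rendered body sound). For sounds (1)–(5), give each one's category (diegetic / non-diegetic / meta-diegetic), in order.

Sound (1): subjective to Teodor: the gym is silent and Rafael hears nothing, so meta-diegetic.
(2) external voice-over — not a character, not heard by anyone in the scene → non-diegetic.
(3) is meta-diegetic: a remembered line, private to Teodor — not present in the room, not audible to Rafael.
Sound (4): score with no on-screen or off-screen source; it exists for the audience alone, so non-diegetic.
Sound (5): the music is a memory playing inside Teodor's mind alone; no real-world source, Rafael can't hear it, so meta-diegetic.

meta-diegetic, non-diegetic, meta-diegetic, non-diegetic, meta-diegetic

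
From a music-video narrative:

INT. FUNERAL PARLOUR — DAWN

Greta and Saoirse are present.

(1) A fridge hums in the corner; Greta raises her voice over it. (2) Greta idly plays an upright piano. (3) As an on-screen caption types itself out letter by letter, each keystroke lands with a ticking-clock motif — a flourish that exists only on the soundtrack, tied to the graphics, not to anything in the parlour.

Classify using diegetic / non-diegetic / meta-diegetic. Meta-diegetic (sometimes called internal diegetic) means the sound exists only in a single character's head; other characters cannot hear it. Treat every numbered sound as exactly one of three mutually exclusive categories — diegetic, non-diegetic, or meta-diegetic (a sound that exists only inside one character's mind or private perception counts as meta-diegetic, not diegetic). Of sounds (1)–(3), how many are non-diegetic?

Sound (1): a fridge is part of the location's real environment, so diegetic.
Sound (2): Greta is producing the music live, in the story world, so diegetic.
(3) is non-diegetic: the caption isn't part of the story world, so neither is the sound tied to it.
So 1 of the 3 is non-diegetic: (3).

1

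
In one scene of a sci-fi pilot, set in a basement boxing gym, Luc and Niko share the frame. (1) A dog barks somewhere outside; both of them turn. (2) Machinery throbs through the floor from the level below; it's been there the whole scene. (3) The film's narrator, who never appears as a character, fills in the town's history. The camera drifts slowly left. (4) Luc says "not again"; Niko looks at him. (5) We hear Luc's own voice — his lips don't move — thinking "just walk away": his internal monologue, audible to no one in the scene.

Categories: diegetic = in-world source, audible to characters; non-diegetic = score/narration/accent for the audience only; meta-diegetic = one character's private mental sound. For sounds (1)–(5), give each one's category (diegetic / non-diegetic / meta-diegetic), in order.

(1) is diegetic: an in-world source (a dog); characters could hear it.
(2) ambient/room sound belonging to the story's physical space → diegetic.
Sound (3): the narrator exists outside the story world, addressing only the audience, so non-diegetic.
(4) is diegetic: Luc is a character speaking aloud in the scene.
(5) it's Luc's unspoken thought, heard only by the audience via his subjectivity → meta-diegetic.

diegetic, diegetic, non-diegetic, diegetic, meta-diegetic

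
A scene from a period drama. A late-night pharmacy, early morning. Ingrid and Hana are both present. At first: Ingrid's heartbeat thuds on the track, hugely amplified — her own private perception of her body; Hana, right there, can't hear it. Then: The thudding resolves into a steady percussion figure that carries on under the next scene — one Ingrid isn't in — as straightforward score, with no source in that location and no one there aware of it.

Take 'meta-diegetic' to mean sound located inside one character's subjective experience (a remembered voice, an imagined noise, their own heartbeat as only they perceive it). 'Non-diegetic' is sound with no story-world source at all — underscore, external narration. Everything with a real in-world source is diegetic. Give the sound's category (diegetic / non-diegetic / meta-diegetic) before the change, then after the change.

Before the change: it's Ingrid's subjective body sound, inaudible to Hana → meta-diegetic.
After the change: detached from Ingrid and playing as sourceless score over a scene she isn't in — for the audience only → non-diegetic.

meta-diegetic, non-diegetic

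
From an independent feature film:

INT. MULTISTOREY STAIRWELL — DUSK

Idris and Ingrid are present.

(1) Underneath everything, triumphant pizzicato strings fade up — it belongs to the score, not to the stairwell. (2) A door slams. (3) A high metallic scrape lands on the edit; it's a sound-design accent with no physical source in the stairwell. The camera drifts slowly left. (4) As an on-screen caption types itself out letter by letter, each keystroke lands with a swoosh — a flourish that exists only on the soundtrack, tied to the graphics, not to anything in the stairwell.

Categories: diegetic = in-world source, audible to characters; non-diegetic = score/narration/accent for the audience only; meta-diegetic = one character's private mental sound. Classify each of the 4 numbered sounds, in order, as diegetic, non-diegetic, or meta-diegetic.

(1) is non-diegetic: score with no on-screen or off-screen source; it exists for the audience alone.
(2) the sound comes from a door physically present in the location → diegetic.
(3) is non-diegetic: nothing in the scene produces it; it's an accent added for the audience.
(4) sound married to a title/caption — outside the diegesis by definition → non-diegetic.

non-diegetic, diegetic, non-diegetic, non-diegetic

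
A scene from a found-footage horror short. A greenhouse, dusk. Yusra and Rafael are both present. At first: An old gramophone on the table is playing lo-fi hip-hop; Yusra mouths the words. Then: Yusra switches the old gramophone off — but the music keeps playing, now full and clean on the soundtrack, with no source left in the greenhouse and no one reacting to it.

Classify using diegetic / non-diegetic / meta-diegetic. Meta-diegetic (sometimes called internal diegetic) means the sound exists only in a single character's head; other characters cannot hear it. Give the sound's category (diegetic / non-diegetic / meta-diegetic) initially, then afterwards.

diegetic, non-diegetic

Initially: an old gramophone is a real in-scene source and Yusra reacts to it → diegetic.
Afterwards: there is no longer any in-world source and no one can hear it — it has become underscore → non-diegetic.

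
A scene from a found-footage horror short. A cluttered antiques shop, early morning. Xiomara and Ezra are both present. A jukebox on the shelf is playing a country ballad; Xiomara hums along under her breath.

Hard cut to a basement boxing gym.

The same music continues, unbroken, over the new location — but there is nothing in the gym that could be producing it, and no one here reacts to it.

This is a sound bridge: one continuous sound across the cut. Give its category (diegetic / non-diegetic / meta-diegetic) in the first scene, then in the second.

Scene one: a jukebox is an on-screen source and Xiomara reacts to it → diegetic.
Scene two: there is no source in the gym and no one hears it — it's now underscore → non-diegetic.

diegetic, non-diegetic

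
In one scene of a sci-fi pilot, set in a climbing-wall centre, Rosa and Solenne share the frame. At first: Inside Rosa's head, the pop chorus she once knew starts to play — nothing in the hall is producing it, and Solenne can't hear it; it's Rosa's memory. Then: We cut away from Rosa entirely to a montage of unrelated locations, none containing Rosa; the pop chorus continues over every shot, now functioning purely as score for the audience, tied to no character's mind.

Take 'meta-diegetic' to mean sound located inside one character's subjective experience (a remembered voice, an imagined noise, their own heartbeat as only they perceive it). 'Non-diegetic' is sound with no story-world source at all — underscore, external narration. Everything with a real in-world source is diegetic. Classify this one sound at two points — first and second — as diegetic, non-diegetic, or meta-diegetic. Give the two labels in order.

meta-diegetic, non-diegetic

First: the music lives inside Rosa's mind alone; Solenne can't hear it → meta-diegetic.
Second: once it plays over shots Rosa isn't in, detached from any character's subjectivity, it's conventional underscore → non-diegetic.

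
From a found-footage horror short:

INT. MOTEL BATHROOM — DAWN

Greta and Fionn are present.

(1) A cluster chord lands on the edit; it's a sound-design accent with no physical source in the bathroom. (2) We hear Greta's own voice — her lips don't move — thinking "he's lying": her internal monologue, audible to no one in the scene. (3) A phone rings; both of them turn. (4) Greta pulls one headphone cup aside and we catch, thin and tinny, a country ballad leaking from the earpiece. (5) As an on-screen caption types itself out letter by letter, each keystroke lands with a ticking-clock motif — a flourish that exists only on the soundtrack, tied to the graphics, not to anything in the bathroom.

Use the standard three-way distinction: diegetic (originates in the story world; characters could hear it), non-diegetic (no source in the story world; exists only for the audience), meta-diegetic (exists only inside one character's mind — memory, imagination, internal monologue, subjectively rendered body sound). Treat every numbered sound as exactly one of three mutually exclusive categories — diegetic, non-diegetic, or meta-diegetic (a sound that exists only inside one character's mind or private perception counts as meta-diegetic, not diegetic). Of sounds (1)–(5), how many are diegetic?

2

Sound (1): an editorial stinger — it belongs to the cut, not the story world, so non-diegetic.
Sound (2): it's Greta's unspoken thought, heard only by the audience via her subjectivity, so meta-diegetic.
Sound (3): the sound comes from a phone physically present in the location, so diegetic.
Sound (4): the earpiece is a real device on Greta's head — source music, so diegetic.
Sound (5): the caption isn't part of the story world, so neither is the sound tied to it, so non-diegetic.
So 2 of the 5 are diegetic: (3), (4).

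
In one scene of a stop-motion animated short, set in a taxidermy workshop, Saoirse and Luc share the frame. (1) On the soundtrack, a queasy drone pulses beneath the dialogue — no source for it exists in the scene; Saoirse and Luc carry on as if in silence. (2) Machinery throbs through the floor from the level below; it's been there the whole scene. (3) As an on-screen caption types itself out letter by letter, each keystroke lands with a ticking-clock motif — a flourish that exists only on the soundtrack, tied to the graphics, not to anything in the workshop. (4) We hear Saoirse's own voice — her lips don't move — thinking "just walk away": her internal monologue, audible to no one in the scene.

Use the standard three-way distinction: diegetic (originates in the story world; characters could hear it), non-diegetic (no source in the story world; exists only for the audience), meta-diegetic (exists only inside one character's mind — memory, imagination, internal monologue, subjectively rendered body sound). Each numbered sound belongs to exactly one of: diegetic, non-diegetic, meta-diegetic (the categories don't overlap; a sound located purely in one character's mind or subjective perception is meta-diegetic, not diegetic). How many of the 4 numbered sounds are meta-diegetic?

(1) is non-diegetic: it has no source in the story world and no character can hear it — it's underscore.
(2) ambient/room sound belonging to the story's physical space → diegetic.
(3) is non-diegetic: sound married to a title/caption — outside the diegesis by definition.
(4) is meta-diegetic: it's Saoirse's unspoken thought, heard only by the audience via her subjectivity.
Meta-diegetic: (4) — that's 1.

1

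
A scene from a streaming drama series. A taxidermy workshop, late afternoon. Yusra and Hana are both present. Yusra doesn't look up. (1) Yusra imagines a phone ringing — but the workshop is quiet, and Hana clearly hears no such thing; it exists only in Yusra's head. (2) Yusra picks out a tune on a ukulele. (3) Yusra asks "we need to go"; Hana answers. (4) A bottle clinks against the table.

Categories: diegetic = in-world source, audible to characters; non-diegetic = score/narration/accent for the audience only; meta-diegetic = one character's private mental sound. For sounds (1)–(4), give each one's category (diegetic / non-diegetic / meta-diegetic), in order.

(1) Yusra alone 'hears' it — an imagined sound, not present in the space → meta-diegetic.
Sound (2): Yusra is producing the music live, in the story world, so diegetic.
Sound (3): spoken by a character present in the story world, so diegetic.
(4) an in-world source (a bottle); characters could hear it → diegetic.

meta-diegetic, diegetic, diegetic, diegetic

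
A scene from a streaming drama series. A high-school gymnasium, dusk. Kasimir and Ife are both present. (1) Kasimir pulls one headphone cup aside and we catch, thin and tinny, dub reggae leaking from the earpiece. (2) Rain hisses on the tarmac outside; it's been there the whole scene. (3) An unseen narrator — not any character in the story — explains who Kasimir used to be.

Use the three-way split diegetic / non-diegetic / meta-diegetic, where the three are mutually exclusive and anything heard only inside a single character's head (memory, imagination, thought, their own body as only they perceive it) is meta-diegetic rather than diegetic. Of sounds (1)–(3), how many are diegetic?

(1) is diegetic: the earpiece is a real device on Kasimir's head — source music.
Sound (2): ambient/room sound belonging to the story's physical space, so diegetic.
Sound (3): commentary laid over the scene from outside the fiction, so non-diegetic.
Diegetic: (1), (2) — that's 2.

2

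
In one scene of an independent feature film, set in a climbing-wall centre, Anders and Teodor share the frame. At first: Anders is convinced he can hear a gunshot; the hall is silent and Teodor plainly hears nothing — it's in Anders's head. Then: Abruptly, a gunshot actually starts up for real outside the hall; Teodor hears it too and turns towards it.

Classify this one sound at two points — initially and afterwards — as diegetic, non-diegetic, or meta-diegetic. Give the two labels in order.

Initially: only Anders 'hears' it — imagined, in his mind → meta-diegetic.
Afterwards: now there's a real external source and Teodor hears it too — in the story world → diegetic.

meta-diegetic, diegetic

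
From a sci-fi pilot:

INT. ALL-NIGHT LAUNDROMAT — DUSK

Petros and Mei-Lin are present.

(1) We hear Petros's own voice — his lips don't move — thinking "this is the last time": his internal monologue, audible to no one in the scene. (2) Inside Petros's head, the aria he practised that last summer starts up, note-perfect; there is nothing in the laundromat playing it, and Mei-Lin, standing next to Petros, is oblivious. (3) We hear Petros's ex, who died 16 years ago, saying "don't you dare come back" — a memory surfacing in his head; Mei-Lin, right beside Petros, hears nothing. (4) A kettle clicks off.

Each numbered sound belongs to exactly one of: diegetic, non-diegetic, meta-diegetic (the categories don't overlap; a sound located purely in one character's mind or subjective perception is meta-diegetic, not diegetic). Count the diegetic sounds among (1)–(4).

1

Sound (1): it's Petros's unspoken thought, heard only by the audience via his subjectivity, so meta-diegetic.
(2) remembered music, private to Petros — Mei-Lin is oblivious because it isn't in the room → meta-diegetic.
Sound (3): it's Petros's recollection rendered as sound; the other character can't hear it, so meta-diegetic.
(4) is diegetic: a kettle is a real object/event in the scene's world.
So 1 of the 4 is diegetic: (4).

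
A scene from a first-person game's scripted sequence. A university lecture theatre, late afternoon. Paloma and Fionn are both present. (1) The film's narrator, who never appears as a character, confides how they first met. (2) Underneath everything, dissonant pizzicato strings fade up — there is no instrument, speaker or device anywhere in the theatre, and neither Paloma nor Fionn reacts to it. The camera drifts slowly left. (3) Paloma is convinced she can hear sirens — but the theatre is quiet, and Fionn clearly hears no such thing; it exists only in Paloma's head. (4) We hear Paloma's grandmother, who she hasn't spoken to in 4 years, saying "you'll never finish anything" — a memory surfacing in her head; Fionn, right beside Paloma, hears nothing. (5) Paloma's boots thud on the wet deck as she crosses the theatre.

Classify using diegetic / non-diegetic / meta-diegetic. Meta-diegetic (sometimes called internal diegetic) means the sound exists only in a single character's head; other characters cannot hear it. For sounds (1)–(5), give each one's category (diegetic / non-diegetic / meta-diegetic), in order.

(1) the narrator exists outside the story world, addressing only the audience → non-diegetic.
(2) is non-diegetic: it has no source in the story world and no character can hear it — it's underscore.
Sound (3): the sound is imagined by Paloma; nothing in the story world is producing it and Fionn can't hear it, so meta-diegetic.
(4) is meta-diegetic: the voice is a memory playing only inside Paloma's mind; Fionn can't hear it.
(5) is diegetic: it's the physical sound of Paloma moving in the space.

non-diegetic, non-diegetic, meta-diegetic, meta-diegetic, diegetic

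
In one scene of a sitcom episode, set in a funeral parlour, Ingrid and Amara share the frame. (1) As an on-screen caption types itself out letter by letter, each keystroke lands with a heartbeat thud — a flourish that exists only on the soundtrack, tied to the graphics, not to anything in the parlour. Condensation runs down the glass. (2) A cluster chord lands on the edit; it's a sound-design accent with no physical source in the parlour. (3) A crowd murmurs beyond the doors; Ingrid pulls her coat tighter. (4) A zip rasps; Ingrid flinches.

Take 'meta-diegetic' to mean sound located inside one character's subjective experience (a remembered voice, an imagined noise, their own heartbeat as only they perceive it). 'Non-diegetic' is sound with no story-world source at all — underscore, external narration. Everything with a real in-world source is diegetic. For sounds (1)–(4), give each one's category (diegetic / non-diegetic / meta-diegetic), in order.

non-diegetic, non-diegetic, diegetic, diegetic

(1) is non-diegetic: it accompanies on-screen graphics, not anything inside the story world.
(2) nothing in the scene produces it; it's an accent added for the audience → non-diegetic.
(3) is diegetic: ambient/room sound belonging to the story's physical space.
Sound (4): a zip is a real object/event in the scene's world, so diegetic.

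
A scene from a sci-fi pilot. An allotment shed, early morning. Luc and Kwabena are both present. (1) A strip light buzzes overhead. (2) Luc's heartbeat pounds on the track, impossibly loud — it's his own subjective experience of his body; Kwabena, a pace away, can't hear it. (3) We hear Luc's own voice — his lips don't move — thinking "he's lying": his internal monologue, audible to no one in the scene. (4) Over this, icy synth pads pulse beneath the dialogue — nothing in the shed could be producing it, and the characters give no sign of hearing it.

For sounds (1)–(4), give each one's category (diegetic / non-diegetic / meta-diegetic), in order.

(1) it's the actual ambient sound of the location → diegetic.
Sound (2): point-of-audition from inside Luc's body; not a sound in the room, so meta-diegetic.
Sound (3): it's Luc's unspoken thought, heard only by the audience via his subjectivity, so meta-diegetic.
Sound (4): it has no source in the story world and no character can hear it — it's underscore, so non-diegetic.

diegetic, meta-diegetic, meta-diegetic, non-diegetic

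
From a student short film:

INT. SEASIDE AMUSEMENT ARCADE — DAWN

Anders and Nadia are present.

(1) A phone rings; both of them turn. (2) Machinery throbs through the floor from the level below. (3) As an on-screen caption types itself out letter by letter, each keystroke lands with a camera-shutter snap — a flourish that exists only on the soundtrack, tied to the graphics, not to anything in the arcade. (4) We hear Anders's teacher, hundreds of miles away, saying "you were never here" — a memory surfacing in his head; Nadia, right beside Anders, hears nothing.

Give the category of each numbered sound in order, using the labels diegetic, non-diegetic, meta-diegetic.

diegetic, diegetic, non-diegetic, meta-diegetic

Sound (1): the sound comes from a phone physically present in the location, so diegetic.
Sound (2): ambient/room sound belonging to the story's physical space, so diegetic.
(3) the caption isn't part of the story world, so neither is the sound tied to it → non-diegetic.
(4) is meta-diegetic: the voice is a memory playing only inside Anders's mind; Nadia can't hear it.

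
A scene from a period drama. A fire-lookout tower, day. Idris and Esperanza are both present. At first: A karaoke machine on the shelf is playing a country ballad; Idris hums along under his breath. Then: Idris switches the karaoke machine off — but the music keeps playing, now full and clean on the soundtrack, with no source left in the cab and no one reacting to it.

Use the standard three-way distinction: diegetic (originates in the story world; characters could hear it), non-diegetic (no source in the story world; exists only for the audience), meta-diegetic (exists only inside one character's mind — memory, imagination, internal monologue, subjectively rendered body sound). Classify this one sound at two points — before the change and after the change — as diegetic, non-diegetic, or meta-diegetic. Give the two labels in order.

Before the change: a karaoke machine is a real in-scene source and Idris reacts to it → diegetic.
After the change: there is no longer any in-world source and no one can hear it — it has become underscore → non-diegetic.

diegetic, non-diegetic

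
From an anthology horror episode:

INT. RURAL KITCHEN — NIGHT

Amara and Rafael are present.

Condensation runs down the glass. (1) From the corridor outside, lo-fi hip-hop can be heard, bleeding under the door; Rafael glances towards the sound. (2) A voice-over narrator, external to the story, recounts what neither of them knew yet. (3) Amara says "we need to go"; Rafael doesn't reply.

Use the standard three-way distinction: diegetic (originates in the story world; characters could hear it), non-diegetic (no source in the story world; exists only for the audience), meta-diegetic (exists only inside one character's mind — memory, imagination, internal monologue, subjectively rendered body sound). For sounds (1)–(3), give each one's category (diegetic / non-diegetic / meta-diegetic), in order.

Sound (1): it's coming from the corridor outside — a location within the story world — and Rafael reacts, so diegetic.
Sound (2): external voice-over — not a character, not heard by anyone in the scene, so non-diegetic.
Sound (3): spoken by a character present in the story world, so diegetic.

diegetic, non-diegetic, diegetic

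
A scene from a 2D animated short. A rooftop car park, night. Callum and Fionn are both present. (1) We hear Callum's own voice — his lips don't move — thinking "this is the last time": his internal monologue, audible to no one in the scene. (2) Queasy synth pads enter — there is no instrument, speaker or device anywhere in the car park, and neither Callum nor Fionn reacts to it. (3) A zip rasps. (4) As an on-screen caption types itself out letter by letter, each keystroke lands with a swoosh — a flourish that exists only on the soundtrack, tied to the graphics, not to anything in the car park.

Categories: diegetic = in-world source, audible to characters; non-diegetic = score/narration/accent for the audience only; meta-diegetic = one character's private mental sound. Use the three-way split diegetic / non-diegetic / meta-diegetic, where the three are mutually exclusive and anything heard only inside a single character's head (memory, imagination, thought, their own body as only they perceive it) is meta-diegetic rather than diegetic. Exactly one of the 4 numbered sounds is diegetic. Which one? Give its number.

3

Sound (1): it's Callum's unspoken thought, heard only by the audience via his subjectivity, so meta-diegetic.
(2) it has no source in the story world and no character can hear it — it's underscore → non-diegetic.
(3) the sound comes from a zip physically present in the location → diegetic.
Sound (4): the caption isn't part of the story world, so neither is the sound tied to it, so non-diegetic.
Only (3) is diegetic.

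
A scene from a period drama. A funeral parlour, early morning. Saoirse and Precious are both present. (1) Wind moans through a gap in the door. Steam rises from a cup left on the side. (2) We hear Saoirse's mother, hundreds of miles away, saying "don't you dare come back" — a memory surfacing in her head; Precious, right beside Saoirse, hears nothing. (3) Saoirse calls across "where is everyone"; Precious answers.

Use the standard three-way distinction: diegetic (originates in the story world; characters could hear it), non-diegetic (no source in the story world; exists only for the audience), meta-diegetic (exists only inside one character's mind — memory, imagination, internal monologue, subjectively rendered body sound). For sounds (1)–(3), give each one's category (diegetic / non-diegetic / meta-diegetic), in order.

diegetic, meta-diegetic, diegetic

Sound (1): ambient/room sound belonging to the story's physical space, so diegetic.
(2) it's Saoirse's recollection rendered as sound; the other character can't hear it → meta-diegetic.
Sound (3): spoken by a character present in the story world, so diegetic.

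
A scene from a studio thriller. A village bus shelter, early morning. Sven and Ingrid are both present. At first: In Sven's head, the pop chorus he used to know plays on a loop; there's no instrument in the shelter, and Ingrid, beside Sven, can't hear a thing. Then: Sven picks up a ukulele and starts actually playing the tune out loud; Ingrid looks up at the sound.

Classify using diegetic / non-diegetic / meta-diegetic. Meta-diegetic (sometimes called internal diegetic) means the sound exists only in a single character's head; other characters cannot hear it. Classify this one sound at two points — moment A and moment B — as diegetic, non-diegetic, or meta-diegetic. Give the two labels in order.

Moment A: the tune exists only as Sven's private memory; Ingrid can't hear it → meta-diegetic.
Moment B: Sven is now producing it live on a ukulele, in the room, and Ingrid hears it → diegetic.

meta-diegetic, diegetic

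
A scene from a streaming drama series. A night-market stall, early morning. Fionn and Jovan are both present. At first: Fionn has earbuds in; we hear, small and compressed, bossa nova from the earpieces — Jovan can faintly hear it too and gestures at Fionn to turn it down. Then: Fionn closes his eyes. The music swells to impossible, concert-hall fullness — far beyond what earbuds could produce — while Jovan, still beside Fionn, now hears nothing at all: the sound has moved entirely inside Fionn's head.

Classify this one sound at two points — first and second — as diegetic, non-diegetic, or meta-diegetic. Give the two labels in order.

First: the earbuds are a physical source both characters can hear → diegetic.
Second: the music now exists only as Fionn's subjective experience; Jovan can no longer hear it → meta-diegetic.

diegetic, meta-diegetic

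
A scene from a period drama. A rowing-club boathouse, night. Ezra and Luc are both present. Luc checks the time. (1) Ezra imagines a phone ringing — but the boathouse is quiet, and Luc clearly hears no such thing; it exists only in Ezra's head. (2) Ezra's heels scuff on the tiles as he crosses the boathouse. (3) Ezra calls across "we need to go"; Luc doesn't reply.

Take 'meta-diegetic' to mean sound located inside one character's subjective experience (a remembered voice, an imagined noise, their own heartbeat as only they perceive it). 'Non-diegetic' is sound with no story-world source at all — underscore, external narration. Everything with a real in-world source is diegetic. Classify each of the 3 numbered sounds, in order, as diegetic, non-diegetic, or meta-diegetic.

meta-diegetic, diegetic, diegetic

(1) the sound is imagined by Ezra; nothing in the story world is producing it and Luc can't hear it → meta-diegetic.
Sound (2): a character's body making contact with the set — an in-world sound, so diegetic.
(3) is diegetic: Ezra is a character speaking aloud in the scene.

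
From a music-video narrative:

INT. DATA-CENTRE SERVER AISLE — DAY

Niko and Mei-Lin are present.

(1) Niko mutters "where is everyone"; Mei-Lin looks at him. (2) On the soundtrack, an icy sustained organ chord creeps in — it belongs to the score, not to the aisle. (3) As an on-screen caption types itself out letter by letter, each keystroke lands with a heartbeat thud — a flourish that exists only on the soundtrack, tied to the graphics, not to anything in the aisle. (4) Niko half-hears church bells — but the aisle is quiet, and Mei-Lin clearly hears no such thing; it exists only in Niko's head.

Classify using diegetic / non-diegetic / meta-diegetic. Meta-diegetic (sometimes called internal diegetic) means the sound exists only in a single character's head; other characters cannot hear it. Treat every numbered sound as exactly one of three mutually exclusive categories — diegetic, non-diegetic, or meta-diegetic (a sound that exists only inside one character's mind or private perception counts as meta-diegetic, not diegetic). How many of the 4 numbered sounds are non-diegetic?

Sound (1): on-screen dialogue — Niko speaks and Mei-Lin is there to hear, so diegetic.
(2) is non-diegetic: it has no source in the story world and no character can hear it — it's underscore.
(3) is non-diegetic: it accompanies on-screen graphics, not anything inside the story world.
Sound (4): subjective to Niko: the aisle is silent and Mei-Lin hears nothing, so meta-diegetic.
So 2 of the 4 are non-diegetic: (2), (3).

2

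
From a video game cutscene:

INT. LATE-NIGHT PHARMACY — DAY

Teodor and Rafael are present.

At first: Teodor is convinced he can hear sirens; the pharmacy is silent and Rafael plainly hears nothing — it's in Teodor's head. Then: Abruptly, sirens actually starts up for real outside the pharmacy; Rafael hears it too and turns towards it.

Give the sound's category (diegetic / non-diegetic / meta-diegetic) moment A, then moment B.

Moment A: only Teodor 'hears' it — imagined, in his mind → meta-diegetic.
Moment B: now there's a real external source and Rafael hears it too — in the story world → diegetic.

meta-diegetic, diegetic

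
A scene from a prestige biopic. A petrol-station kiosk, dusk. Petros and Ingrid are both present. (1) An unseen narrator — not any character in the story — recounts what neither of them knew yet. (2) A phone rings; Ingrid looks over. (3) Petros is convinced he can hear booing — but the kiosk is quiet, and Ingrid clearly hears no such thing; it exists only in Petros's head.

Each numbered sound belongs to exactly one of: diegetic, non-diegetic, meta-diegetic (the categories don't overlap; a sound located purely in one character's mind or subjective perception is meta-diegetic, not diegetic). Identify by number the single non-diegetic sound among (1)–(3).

1

(1) is non-diegetic: the narrator exists outside the story world, addressing only the audience.
(2) is diegetic: an in-world source (a phone); characters could hear it.
Sound (3): subjective to Petros: the kiosk is silent and Ingrid hears nothing, so meta-diegetic.
Only (1) is non-diegetic.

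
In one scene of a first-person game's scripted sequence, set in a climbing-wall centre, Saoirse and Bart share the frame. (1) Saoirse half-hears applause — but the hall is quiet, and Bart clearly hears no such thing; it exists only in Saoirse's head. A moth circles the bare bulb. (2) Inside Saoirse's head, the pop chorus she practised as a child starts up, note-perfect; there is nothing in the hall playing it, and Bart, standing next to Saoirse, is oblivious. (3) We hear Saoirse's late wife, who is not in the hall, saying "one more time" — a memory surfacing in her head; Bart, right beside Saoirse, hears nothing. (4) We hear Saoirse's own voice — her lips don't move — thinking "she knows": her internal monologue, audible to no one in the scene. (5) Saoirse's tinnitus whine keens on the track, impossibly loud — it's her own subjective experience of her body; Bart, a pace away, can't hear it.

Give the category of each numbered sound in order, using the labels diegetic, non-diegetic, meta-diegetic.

meta-diegetic, meta-diegetic, meta-diegetic, meta-diegetic, meta-diegetic

(1) Saoirse alone 'hears' it — an imagined sound, not present in the space → meta-diegetic.
(2) remembered music, private to Saoirse — Bart is oblivious because it isn't in the room → meta-diegetic.
(3) a remembered line, private to Saoirse — not present in the room, not audible to Bart → meta-diegetic.
Sound (4): Saoirse's thought-voice: a private mental sound no other character can hear, so meta-diegetic.
Sound (5): a subjective body sound — Saoirse's private perception, inaudible to Bart, so meta-diegetic.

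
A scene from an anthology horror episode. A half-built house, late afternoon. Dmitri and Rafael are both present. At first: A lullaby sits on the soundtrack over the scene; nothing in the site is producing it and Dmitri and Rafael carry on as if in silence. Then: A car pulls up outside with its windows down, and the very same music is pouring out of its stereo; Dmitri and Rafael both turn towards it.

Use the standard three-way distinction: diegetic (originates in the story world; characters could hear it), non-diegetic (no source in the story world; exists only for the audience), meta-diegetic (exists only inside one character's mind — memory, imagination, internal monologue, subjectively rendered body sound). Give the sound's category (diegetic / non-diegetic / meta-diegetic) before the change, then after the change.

Before the change: no in-world source exists and no character can hear it — underscore → non-diegetic.
After the change: the car stereo is now a real source in the story world and the characters hear it → diegetic.

non-diegetic, diegetic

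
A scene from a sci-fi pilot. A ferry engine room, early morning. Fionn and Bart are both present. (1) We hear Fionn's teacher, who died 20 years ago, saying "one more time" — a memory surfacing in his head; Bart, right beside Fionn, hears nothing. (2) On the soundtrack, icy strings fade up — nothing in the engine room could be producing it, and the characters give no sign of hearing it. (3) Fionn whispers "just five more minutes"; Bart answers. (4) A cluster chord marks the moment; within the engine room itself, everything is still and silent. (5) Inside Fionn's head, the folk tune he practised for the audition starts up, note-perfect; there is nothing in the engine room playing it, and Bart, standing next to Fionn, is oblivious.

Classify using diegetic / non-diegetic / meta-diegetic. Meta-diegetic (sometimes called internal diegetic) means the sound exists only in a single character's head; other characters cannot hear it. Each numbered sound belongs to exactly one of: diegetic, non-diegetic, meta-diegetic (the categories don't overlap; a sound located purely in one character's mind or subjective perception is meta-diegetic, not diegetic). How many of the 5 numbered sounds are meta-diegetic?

Sound (1): a remembered line, private to Fionn — not present in the room, not audible to Bart, so meta-diegetic.
(2) is non-diegetic: nothing in the engine room produces it and the characters don't hear it — pure soundtrack.
(3) is diegetic: Fionn is a character speaking aloud in the scene.
(4) it's a sound-design accent with no in-world source; no one in the scene can hear it → non-diegetic.
Sound (5): remembered music, private to Fionn — Bart is oblivious because it isn't in the room, so meta-diegetic.
Meta-diegetic: (1), (5) — that's 2.

2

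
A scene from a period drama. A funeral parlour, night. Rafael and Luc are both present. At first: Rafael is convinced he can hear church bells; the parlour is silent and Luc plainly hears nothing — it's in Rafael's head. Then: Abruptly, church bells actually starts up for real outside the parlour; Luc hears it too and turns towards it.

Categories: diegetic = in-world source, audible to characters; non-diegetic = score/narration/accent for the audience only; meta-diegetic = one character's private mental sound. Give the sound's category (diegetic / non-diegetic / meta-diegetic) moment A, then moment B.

Moment A: only Rafael 'hears' it — imagined, in his mind → meta-diegetic.
Moment B: now there's a real external source and Luc hears it too — in the story world → diegetic.

meta-diegetic, diegetic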